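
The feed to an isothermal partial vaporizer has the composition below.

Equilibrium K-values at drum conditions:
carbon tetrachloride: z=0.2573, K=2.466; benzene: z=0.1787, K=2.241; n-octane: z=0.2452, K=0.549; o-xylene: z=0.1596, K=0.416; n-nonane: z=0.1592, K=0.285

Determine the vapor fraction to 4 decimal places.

Let ψ = V/F and solve Σ zᵢ(Kᵢ−1)/(1+ψ(Kᵢ−1)) = 0.
g(0) = ΣzᵢKᵢ − 1 = 0.2813 and g(1) = 1 − Σzᵢ/Kᵢ = -0.5730, so a root lies in (0, 1).
Iterate (Newton) starting at ψ = 0.5:
  ψ = 0.5000: g = -0.09709, g' = -0.6778 → ψ = 0.3568
  ψ = 0.3568: g = -0.00096, g' = -0.6750 → ψ = 0.3553
Converged at ψ = 0.3553.

ψ = 0.3553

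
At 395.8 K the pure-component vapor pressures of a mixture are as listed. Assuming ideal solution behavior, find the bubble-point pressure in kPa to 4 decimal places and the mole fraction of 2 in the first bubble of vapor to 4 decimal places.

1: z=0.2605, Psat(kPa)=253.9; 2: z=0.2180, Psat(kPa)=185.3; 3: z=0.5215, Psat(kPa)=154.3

Pbub = 187.0038 kPa, y_2 = 0.2160

At the bubble point ψ → 0, so ΣzᵢKᵢ = 1 with Kᵢ = Pᵢˢᵃᵗ/P ⇒ P = ΣzᵢPᵢˢᵃᵗ.
P = 0.2605·253.9 + 0.2180·185.3 + 0.5215·154.3 = 187.0038 kPa
yᵢ = zᵢPᵢˢᵃᵗ/P ⇒ y_2 = 0.2180·185.3/187.0038 = 0.2160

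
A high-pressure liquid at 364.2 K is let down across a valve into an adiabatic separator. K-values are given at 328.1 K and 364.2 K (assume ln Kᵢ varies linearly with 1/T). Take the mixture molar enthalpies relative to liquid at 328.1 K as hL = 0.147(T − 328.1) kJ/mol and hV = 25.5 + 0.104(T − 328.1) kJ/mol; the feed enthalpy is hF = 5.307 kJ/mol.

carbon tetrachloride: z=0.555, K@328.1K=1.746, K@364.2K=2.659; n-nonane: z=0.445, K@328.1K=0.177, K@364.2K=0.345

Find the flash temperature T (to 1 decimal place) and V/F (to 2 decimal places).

T = 333.4 K, V/F = 0.18

Adiabatic flash: solve Rachford–Rice at each trial T, then check hF = ψ·hV(T) + (1−ψ)·hL(T).
  T = 328.1 K: K = (1.746, 0.177), RR gives ψ = 0.078, H_out = 1.985 kJ/mol
  T = 364.2 K: K = (2.659, 0.345), RR gives ψ = 0.579, H_out = 19.175 kJ/mol
  T = 346.1 K: K = (2.177, 0.251), RR gives ψ = 0.363, H_out = 11.626 kJ/mol
  T = 337.1 K: K = (1.955, 0.212), RR gives ψ = 0.238, H_out = 7.311 kJ/mol
  T = 332.6 K: K = (1.849, 0.194), RR gives ψ = 0.164, H_out = 4.823 kJ/mol
  T = 334.9 K: K = (1.903, 0.203), RR gives ψ = 0.204, H_out = 6.131 kJ/mol
  T = 333.8 K: K = (1.877, 0.199), RR gives ψ = 0.185, H_out = 5.516 kJ/mol
Linear interpolation between T = 332.6 (H_out = 4.823) and T = 333.8 (H_out = 5.516) on hF = 5.307 gives T ≈ 333.4 K, at which ψ = 0.18.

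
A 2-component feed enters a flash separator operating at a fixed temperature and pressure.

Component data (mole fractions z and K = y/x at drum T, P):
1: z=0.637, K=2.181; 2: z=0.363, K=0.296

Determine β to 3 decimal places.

β = 0.597

Rachford–Rice: g(β) = Σ zᵢ(Kᵢ−1)/(1+β(Kᵢ−1)) = 0.
Feasibility: ΣzᵢKᵢ = 1.497, Σzᵢ/Kᵢ = 1.518 — both > 1, two phases present.
Binary case is linear: z₁(K₁−1)(1+β(K₂−1)) + z₂(K₂−1)(1+β(K₁−1)) = 0
⇒ β = [z₁(K₁−1)+z₂(K₂−1)] / [−(K₁−1)(K₂−1)] = 0.4967/0.8314 = 0.597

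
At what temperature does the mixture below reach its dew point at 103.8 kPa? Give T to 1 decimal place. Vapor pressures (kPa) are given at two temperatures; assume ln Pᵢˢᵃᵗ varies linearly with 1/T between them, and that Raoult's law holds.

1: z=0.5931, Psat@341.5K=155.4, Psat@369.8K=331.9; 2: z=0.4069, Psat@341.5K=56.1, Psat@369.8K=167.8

T = 345.3 K

Dew-point temperature: Σzᵢ·P/Pᵢˢᵃᵗ(T) = 1. Interpolate ln Pᵢˢᵃᵗ = aᵢ + bᵢ/T.
  T = 341.5 K: ΣzᵢP/Pᵢˢᵃᵗ = 1.1490
  T = 369.8 K: ΣzᵢP/Pᵢˢᵃᵗ = 0.4372
  T = 355.6 K: ΣzᵢP/Pᵢˢᵃᵗ = 0.6941
  T = 348.6 K: ΣzᵢP/Pᵢˢᵃᵗ = 0.8862
  T = 345.1 K: ΣzᵢP/Pᵢˢᵃᵗ = 1.0057
  T = 346.9 K: ΣzᵢP/Pᵢˢᵃᵗ = 0.9420
Interpolating between 345.1 K and 346.9 K gives T ≈ 345.3 K.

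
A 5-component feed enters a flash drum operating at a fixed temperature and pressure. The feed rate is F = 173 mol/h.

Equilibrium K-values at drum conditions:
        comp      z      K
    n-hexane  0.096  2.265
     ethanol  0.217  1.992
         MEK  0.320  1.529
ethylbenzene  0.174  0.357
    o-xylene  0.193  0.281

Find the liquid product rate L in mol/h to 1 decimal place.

L = 95.0 mol/h

Let ψ = V/F and solve Σ zᵢ(Kᵢ−1)/(1+ψ(Kᵢ−1)) = 0.
g(0) = ΣzᵢKᵢ − 1 = 0.255 and g(1) = 1 − Σzᵢ/Kᵢ = -0.535, so a root lies in (0, 1).
Newton–Raphson from ψ = 0.5:
  ψ = 0.500: g = -0.0294, g' = -0.609 → ψ = 0.452
  ψ = 0.452: g = -0.0006, g' = -0.584 → ψ = 0.451
Converged at ψ = 0.451.
Then V = ψ·F = 0.4506·173 = 78.0 mol/h and L = F − V = 95.0 mol/h.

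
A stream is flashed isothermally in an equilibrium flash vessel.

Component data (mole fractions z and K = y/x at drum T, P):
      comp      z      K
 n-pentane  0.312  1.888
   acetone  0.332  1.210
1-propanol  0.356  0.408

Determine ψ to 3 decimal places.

Newton–Raphson from ψ = 0.51:
  ψ = 0.510: g = -0.0482, g' = -0.385 → ψ = 0.385
  ψ = 0.385: g = -0.0018, g' = -0.358 → ψ = 0.379
Converged at ψ = 0.379.

ψ = 0.379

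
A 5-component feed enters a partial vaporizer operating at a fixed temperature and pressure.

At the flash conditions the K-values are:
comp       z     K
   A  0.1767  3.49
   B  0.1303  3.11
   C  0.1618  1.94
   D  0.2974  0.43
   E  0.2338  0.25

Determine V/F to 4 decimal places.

V/F = 0.4105

Newton–Raphson from V/F = 0.5:
  V/F = 0.5000: g = -0.08441, g' = -0.9466 → V/F = 0.4108
  V/F = 0.4108: g = -0.00030, g' = -0.9480 → V/F = 0.4105
Converged at V/F = 0.4105.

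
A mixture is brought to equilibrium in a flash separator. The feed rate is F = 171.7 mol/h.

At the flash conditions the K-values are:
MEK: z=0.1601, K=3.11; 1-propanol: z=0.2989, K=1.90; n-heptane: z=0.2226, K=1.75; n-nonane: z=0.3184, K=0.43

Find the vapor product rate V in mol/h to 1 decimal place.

Let ψ = V/F and solve Σ zᵢ(Kᵢ−1)/(1+ψ(Kᵢ−1)) = 0.
Check two-phase: ΣzᵢKᵢ = 1.5923 > 1 and Σzᵢ/Kᵢ = 1.0765 > 1, so g(0) = 0.5923 > 0 and g(1) = -0.0765 < 0.
Newton–Raphson from ψ = 0.5:
  ψ = 0.5000: g = 0.21750, g' = -0.5525 → ψ = 0.8936
  ψ = 0.8936: g = -0.00380, g' = -0.6346 → ψ = 0.8877
  ψ = 0.8877: g = -0.00001, g' = -0.6302 → ψ = 0.8876
Converged at ψ = 0.8876.
Then V = ψ·F = 0.8876·171.7 = 152.4 mol/h and L = F − V = 19.3 mol/h.

V = 152.4 mol/h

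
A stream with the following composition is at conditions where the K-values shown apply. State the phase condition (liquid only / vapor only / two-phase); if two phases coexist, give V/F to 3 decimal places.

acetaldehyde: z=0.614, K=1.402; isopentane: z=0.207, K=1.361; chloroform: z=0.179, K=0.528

ΣzᵢKᵢ = 1.237; Σzᵢ/Kᵢ = 0.929.
Since Σzᵢ/Kᵢ < 1 the mixture is above its dew point — single vapor phase.

vapor only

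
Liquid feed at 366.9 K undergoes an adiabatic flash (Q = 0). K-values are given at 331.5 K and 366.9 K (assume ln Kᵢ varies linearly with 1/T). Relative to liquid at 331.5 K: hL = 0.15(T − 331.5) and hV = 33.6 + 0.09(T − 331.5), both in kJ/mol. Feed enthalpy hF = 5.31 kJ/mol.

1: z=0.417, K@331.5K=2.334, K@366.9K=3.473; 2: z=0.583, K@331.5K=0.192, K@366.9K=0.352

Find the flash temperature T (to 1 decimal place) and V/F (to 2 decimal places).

T = 336.6 K, V/F = 0.14

Adiabatic flash: solve Rachford–Rice at each trial T, then check hF = ψ·hV(T) + (1−ψ)·hL(T).
  T = 331.5 K: K = (2.334, 0.192), RR gives ψ = 0.079, H_out = 2.656 kJ/mol
  T = 366.9 K: K = (3.473, 0.352), RR gives ψ = 0.408, H_out = 18.145 kJ/mol
  T = 349.2 K: K = (2.876, 0.264), RR gives ψ = 0.256, H_out = 10.978 kJ/mol
  T = 340.4 K: K = (2.599, 0.226), RR gives ψ = 0.174, H_out = 7.103 kJ/mol
  T = 335.9 K: K = (2.463, 0.208), RR gives ψ = 0.128, H_out = 4.942 kJ/mol
  T = 338.1 K: K = (2.529, 0.217), RR gives ψ = 0.151, H_out = 6.018 kJ/mol
  T = 337.0 K: K = (2.496, 0.213), RR gives ψ = 0.140, H_out = 5.485 kJ/mol
Linear interpolation between T = 335.9 (H_out = 4.942) and T = 337.0 (H_out = 5.485) on hF = 5.31 gives T ≈ 336.6 K, at which ψ = 0.14.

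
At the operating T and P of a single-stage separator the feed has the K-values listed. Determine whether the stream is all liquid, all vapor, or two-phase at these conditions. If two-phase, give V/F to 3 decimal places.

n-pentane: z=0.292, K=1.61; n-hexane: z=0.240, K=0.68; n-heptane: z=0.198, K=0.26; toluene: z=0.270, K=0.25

all liquid

ΣzᵢKᵢ = 0.752; Σzᵢ/Kᵢ = 2.376.
Since ΣzᵢKᵢ < 1 the mixture is below its bubble point — single liquid phase.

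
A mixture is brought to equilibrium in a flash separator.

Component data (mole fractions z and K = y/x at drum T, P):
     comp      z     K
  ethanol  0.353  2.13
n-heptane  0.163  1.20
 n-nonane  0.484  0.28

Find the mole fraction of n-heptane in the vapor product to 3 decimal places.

y_n-heptane = 0.191

Newton–Raphson from ψ = 0.46:
  ψ = 0.460: g = -0.2287, g' = -0.762 → ψ = 0.160
  ψ = 0.160: g = -0.0242, g' = -0.650 → ψ = 0.122
  ψ = 0.122: g = 0.0001, g' = -0.656 → ψ = 0.123
Converged at ψ = 0.123.
Compositions from xᵢ = zᵢ/(1+ψ(Kᵢ−1)), yᵢ = Kᵢxᵢ:
  ethanol: x = 0.310, y = 0.660
  n-heptane: x = 0.159, y = 0.191
  n-nonane: x = 0.531, y = 0.149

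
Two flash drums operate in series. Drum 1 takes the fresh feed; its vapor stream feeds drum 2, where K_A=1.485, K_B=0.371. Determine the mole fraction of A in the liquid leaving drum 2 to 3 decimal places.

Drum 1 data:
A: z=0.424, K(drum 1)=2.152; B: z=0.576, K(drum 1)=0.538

Drum 1:
Binary case is linear: z₁(K₁−1)(1+ψ₁(K₂−1)) + z₂(K₂−1)(1+ψ₁(K₁−1)) = 0
⇒ ψ₁ = [z₁(K₁−1)+z₂(K₂−1)] / [−(K₁−1)(K₂−1)] = 0.2223/0.5322 = 0.418
Drum-1 compositions:
  A: x = 0.286, y = 0.616
  B: x = 0.714, y = 0.384
Drum-2 feed = drum-1 vapor: z₂ = (0.6160, 0.3840).
Drum 2:
Newton–Raphson from ψ₂ = 0.54:
  ψ₂ = 0.540: g = -0.1290, g' = -0.439 → ψ₂ = 0.246
  ψ₂ = 0.246: g = -0.0190, g' = -0.328 → ψ₂ = 0.189
  ψ₂ = 0.189: g = -0.0003, g' = -0.317 → ψ₂ = 0.188
Converged at ψ₂ = 0.188.
  A: x = 0.565, y = 0.838
  B: x = 0.435, y = 0.162

x_A (drum 2) = 0.565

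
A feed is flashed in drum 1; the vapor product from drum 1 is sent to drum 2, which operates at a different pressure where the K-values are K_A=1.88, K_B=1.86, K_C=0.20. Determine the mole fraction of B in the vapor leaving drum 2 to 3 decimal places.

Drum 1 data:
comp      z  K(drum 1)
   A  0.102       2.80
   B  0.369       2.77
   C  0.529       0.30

Drum 1:
Let ψ₁ = V/F and solve Σ zᵢ(Kᵢ−1)/(1+ψ₁(Kᵢ−1)) = 0.
Check two-phase: ΣzᵢKᵢ = 1.466 > 1 and Σzᵢ/Kᵢ = 1.933 > 1, so g(0) = 0.466 > 0 and g(1) = -0.933 < 0.
Newton–Raphson from ψ₁ = 0.5:
  ψ₁ = 0.500: g = -0.1266, g' = -1.030 → ψ₁ = 0.377
  ψ₁ = 0.377: g = -0.0021, g' = -1.011 → ψ₁ = 0.375
Converged at ψ₁ = 0.375.
Drum-1 compositions:
  A: x = 0.061, y = 0.170
  B: x = 0.222, y = 0.614
  C: x = 0.717, y = 0.215
Drum-2 feed = drum-1 vapor: z₂ = (0.1705, 0.6143, 0.2152).
Drum 2:
Rachford–Rice: g(ψ₂) = Σ zᵢ(Kᵢ−1)/(1+ψ₂(Kᵢ−1)) = 0.
Feasibility: ΣzᵢKᵢ = 1.506, Σzᵢ/Kᵢ = 1.497 — both > 1, two phases present.
Newton–Raphson from ψ₂ = 0.43:
  ψ₂ = 0.430: g = 0.2321, g' = -0.632 → ψ₂ = 0.797
  ψ₂ = 0.797: g = -0.0739, g' = -1.256 → ψ₂ = 0.739
  ψ₂ = 0.739: g = -0.0067, g' = -1.041 → ψ₂ = 0.732
Converged at ψ₂ = 0.732.
  A: x = 0.104, y = 0.195
  B: x = 0.377, y = 0.701
  C: x = 0.519, y = 0.104

y_B (drum 2) = 0.701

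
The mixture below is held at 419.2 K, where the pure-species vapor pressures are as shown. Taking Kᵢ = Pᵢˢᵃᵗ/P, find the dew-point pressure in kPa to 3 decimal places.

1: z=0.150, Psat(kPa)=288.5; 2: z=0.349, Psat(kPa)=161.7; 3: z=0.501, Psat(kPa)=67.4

At the dew point ψ → 1, so Σzᵢ/Kᵢ = 1 with Kᵢ = Pᵢˢᵃᵗ/P ⇒ 1/P = Σzᵢ/Pᵢˢᵃᵗ.
1/P = 0.150/288.5 + 0.349/161.7 + 0.501/67.4 = 0.010111 ⇒ P = 98.897 kPa

Pdew = 98.897 kPa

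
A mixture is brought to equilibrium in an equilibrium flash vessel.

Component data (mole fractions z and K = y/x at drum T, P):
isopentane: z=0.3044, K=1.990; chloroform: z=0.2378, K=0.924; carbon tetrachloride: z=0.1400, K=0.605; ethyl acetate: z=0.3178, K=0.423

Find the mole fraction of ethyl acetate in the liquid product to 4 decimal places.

x_ethyl acetate = 0.3393

Rachford–Rice: g(ψ) = Σ zᵢ(Kᵢ−1)/(1+ψ(Kᵢ−1)) = 0.
Feasibility: ΣzᵢKᵢ = 1.0446, Σzᵢ/Kᵢ = 1.3930 — both > 1, two phases present.
Newton–Raphson from ψ = 0.5:
  ψ = 0.5000: g = -0.14384, g' = -0.3779 → ψ = 0.1194
  ψ = 0.1194: g = -0.00370, g' = -0.3861 → ψ = 0.1098
Converged at ψ = 0.1098.
Compositions from xᵢ = zᵢ/(1+ψ(Kᵢ−1)), yᵢ = Kᵢxᵢ:
  isopentane: x = 0.2746, y = 0.5464
  chloroform: x = 0.2398, y = 0.2216
  carbon tetrachloride: x = 0.1463, y = 0.0885
  ethyl acetate: x = 0.3393, y = 0.1435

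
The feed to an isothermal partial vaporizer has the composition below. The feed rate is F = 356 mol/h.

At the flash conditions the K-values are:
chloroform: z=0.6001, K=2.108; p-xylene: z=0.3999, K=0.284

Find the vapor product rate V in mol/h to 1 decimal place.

Binary case is linear: z₁(K₁−1)(1+V/F(K₂−1)) + z₂(K₂−1)(1+V/F(K₁−1)) = 0
⇒ V/F = [z₁(K₁−1)+z₂(K₂−1)] / [−(K₁−1)(K₂−1)] = 0.37858/0.79333 = 0.4772
Then V = V/F·F = 0.4772·356 = 169.9 mol/h and L = F − V = 186.1 mol/h.

V = 169.9 mol/h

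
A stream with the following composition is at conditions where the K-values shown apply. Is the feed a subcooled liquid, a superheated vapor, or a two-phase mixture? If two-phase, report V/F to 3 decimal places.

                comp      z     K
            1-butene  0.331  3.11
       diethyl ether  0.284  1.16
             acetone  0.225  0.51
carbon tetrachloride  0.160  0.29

ΣzᵢKᵢ = 1.520; Σzᵢ/Kᵢ = 1.344.
Both exceed 1, so a two-phase solution exists.
Rachford–Rice: g(ψ) = Σ zᵢ(Kᵢ−1)/(1+ψ(Kᵢ−1)) = 0.
Newton–Raphson from ψ = 0.5:
  ψ = 0.500: g = 0.0598, g' = -0.644 → ψ = 0.593
Converged at ψ = 0.593.

two-phase, V/F = 0.593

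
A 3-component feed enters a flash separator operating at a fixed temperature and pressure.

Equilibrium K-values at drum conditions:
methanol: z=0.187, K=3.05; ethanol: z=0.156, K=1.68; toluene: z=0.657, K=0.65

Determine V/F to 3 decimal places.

Rachford–Rice: g(V/F) = Σ zᵢ(Kᵢ−1)/(1+V/F(Kᵢ−1)) = 0.
g(0) = ΣzᵢKᵢ − 1 = 0.259 and g(1) = 1 − Σzᵢ/Kᵢ = -0.165, so a root lies in (0, 1).
Newton–Raphson from V/F = 0.5:
  V/F = 0.500: g = -0.0103, g' = -0.350 → V/F = 0.471
Converged at V/F = 0.471.

V/F = 0.471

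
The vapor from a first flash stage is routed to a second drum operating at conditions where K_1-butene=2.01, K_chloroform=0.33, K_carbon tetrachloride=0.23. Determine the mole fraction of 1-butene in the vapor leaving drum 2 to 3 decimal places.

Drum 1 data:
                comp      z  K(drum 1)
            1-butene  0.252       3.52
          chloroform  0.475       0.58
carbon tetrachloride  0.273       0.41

y_1-butene (drum 2) = 0.823

Drum 1:
Let ψ₁ = V/F and solve Σ zᵢ(Kᵢ−1)/(1+ψ₁(Kᵢ−1)) = 0.
Feasibility: ΣzᵢKᵢ = 1.274, Σzᵢ/Kᵢ = 1.556 — both > 1, two phases present.
Newton iteration, ψ₁⁰ = 0.33:
  ψ₁ = 0.330: g = -0.0849, g' = -0.736 → ψ₁ = 0.215
  ψ₁ = 0.215: g = 0.0084, g' = -0.900 → ψ₁ = 0.224
Converged at ψ₁ = 0.224.
Drum-1 compositions:
  1-butene: x = 0.161, y = 0.567
  chloroform: x = 0.524, y = 0.304
  carbon tetrachloride: x = 0.315, y = 0.129
Drum-2 feed = drum-1 vapor: z₂ = (0.5669, 0.3041, 0.1290).
Drum 2:
Rachford–Rice: g(ψ₂) = Σ zᵢ(Kᵢ−1)/(1+ψ₂(Kᵢ−1)) = 0.
g(0) = ΣzᵢKᵢ − 1 = 0.269 and g(1) = 1 − Σzᵢ/Kᵢ = -0.764, so a root lies in (0, 1).
Iterate (Newton) starting at ψ₂ = 0.41:
  ψ₂ = 0.410: g = -0.0212, g' = -0.712 → ψ₂ = 0.380
Converged at ψ₂ = 0.380.
  1-butene: x = 0.410, y = 0.823
  chloroform: x = 0.408, y = 0.135
  carbon tetrachloride: x = 0.182, y = 0.042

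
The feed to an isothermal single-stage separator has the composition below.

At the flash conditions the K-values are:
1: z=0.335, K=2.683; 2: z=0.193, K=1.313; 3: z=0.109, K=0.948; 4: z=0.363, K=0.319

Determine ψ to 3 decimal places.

Let ψ = V/F and solve Σ zᵢ(Kᵢ−1)/(1+ψ(Kᵢ−1)) = 0.
g(0) = ΣzᵢKᵢ − 1 = 0.371 and g(1) = 1 − Σzᵢ/Kᵢ = -0.525, so a root lies in (0, 1).
Newton iteration, ψ⁰ = 0.34:
  ψ = 0.340: g = 0.0857, g' = -0.685 → ψ = 0.465
  ψ = 0.465: g = 0.0013, g' = -0.674 → ψ = 0.467
Converged at ψ = 0.467.

ψ = 0.467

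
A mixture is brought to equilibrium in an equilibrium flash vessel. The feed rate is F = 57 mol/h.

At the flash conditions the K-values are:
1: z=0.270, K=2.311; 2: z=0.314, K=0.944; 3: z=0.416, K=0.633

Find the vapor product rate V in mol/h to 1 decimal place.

V = 30.5 mol/h

Rachford–Rice: g(β) = Σ zᵢ(Kᵢ−1)/(1+β(Kᵢ−1)) = 0.
Check two-phase: ΣzᵢKᵢ = 1.184 > 1 and Σzᵢ/Kᵢ = 1.107 > 1, so g(0) = 0.184 > 0 and g(1) = -0.107 < 0.
Newton iteration, β⁰ = 0.5:
  β = 0.500: g = 0.0087, g' = -0.254 → β = 0.534
  β = 0.534: g = 0.0001, g' = -0.248 → β = 0.535
Converged at β = 0.535.
Then V = β·F = 0.5348·57 = 30.5 mol/h and L = F − V = 26.5 mol/h.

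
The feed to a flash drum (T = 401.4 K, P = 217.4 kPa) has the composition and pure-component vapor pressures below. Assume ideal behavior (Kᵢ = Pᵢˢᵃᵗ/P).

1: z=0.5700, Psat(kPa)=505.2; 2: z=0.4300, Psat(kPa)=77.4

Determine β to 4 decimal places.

Raoult's law: Kᵢ = Pᵢˢᵃᵗ/P = Pᵢˢᵃᵗ/217.4.
  K_1 = 505.2/217.4 = 2.323827, K_2 = 77.4/217.4 = 0.356026
Rachford–Rice: g(β) = Σ zᵢ(Kᵢ−1)/(1+β(Kᵢ−1)) = 0.
g(0) = ΣzᵢKᵢ − 1 = 0.4777 and g(1) = 1 − Σzᵢ/Kᵢ = -0.4531, so a root lies in (0, 1).
Newton iteration, β⁰ = 0.4:
  β = 0.4000: g = 0.12036, g' = -0.7505 → β = 0.5604
  β = 0.5604: g = -0.00004, g' = -0.7658 → β = 0.5603
Converged at β = 0.5603.

β = 0.5603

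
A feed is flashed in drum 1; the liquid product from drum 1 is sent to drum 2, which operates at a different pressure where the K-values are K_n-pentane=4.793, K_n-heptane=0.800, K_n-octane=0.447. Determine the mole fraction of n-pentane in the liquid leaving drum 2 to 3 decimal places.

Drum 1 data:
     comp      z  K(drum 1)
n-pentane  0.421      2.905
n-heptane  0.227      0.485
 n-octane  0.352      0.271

x_n-pentane (drum 2) = 0.103

Drum 1:
Material balance + equilibrium reduce to Σ zᵢ(Kᵢ−1)/(1+ψ₁(Kᵢ−1)) = 0.
g(0) = ΣzᵢKᵢ − 1 = 0.428 and g(1) = 1 − Σzᵢ/Kᵢ = -0.912, so a root lies in (0, 1).
Newton iteration, ψ₁⁰ = 0.42:
  ψ₁ = 0.420: g = -0.0735, g' = -0.958 → ψ₁ = 0.343
  ψ₁ = 0.343: g = 0.0006, g' = -0.980 → ψ₁ = 0.344
Converged at ψ₁ = 0.344.
Drum-1 compositions:
  n-pentane: x = 0.254, y = 0.739
  n-heptane: x = 0.276, y = 0.134
  n-octane: x = 0.470, y = 0.127
Drum-2 feed = drum-1 liquid: z₂ = (0.2544, 0.2759, 0.4698).
Drum 2:
Material balance + equilibrium reduce to Σ zᵢ(Kᵢ−1)/(1+ψ₂(Kᵢ−1)) = 0.
Feasibility: ΣzᵢKᵢ = 1.650, Σzᵢ/Kᵢ = 1.449 — both > 1, two phases present.
Iterate (Newton) starting at ψ₂ = 0.5:
  ψ₂ = 0.500: g = -0.0873, g' = -0.724 → ψ₂ = 0.379
  ψ₂ = 0.379: g = 0.0070, g' = -0.858 → ψ₂ = 0.388
Converged at ψ₂ = 0.388.
  n-pentane: x = 0.103, y = 0.493
  n-heptane: x = 0.299, y = 0.239
  n-octane: x = 0.598, y = 0.267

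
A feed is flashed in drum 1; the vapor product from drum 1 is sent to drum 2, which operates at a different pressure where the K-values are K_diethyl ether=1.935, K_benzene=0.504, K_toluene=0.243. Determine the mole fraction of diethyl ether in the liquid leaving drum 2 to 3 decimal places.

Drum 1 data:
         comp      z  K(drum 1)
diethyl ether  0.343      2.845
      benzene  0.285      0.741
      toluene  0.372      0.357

Drum 1:
Material balance + equilibrium reduce to Σ zᵢ(Kᵢ−1)/(1+ψ₁(Kᵢ−1)) = 0.
g(0) = ΣzᵢKᵢ − 1 = 0.320 and g(1) = 1 − Σzᵢ/Kᵢ = -0.547, so a root lies in (0, 1).
Newton iteration, ψ₁⁰ = 0.5:
  ψ₁ = 0.500: g = -0.1082, g' = -0.675 → ψ₁ = 0.340
  ψ₁ = 0.340: g = 0.0020, g' = -0.716 → ψ₁ = 0.343
Converged at ψ₁ = 0.343.
Drum-1 compositions:
  diethyl ether: x = 0.210, y = 0.598
  benzene: x = 0.313, y = 0.232
  toluene: x = 0.477, y = 0.170
Drum-2 feed = drum-1 vapor: z₂ = (0.5979, 0.2317, 0.1703).
Drum 2:
Newton iteration, ψ₂⁰ = 0.5:
  ψ₂ = 0.500: g = 0.0207, g' = -0.596 → ψ₂ = 0.535
  ψ₂ = 0.535: g = -0.0003, g' = -0.613 → ψ₂ = 0.534
Converged at ψ₂ = 0.534.
  diethyl ether: x = 0.399, y = 0.772
  benzene: x = 0.315, y = 0.159
  toluene: x = 0.286, y = 0.069

x_diethyl ether (drum 2) = 0.399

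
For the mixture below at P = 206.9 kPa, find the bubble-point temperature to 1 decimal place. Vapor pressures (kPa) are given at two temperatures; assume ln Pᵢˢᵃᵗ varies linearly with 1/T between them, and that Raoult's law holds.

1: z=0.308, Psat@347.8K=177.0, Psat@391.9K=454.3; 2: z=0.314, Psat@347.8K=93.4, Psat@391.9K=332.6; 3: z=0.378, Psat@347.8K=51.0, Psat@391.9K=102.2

Bubble-point temperature: ΣzᵢPᵢˢᵃᵗ(T) = P. Interpolate ln Pᵢˢᵃᵗ = aᵢ + bᵢ/T.
  T = 347.8 K: ΣzᵢPᵢˢᵃᵗ = 103.12 kPa
  T = 391.9 K: ΣzᵢPᵢˢᵃᵗ = 282.99 kPa
  T = 369.9 K: ΣzᵢPᵢˢᵃᵗ = 175.37 kPa
  T = 380.9 K: ΣzᵢPᵢˢᵃᵗ = 224.07 kPa
  T = 375.4 K: ΣzᵢPᵢˢᵃᵗ = 198.53 kPa
  T = 378.1 K: ΣzᵢPᵢˢᵃᵗ = 210.76 kPa
  T = 376.8 K: ΣzᵢPᵢˢᵃᵗ = 204.80 kPa
Interpolating between 376.8 K and 378.1 K gives T ≈ 377.3 K.

T = 377.3 K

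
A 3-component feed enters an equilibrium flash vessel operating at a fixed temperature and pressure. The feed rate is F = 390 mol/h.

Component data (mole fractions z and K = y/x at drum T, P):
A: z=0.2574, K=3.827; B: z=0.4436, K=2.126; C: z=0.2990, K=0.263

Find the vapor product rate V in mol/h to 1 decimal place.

V = 296.2 mol/h

Material balance + equilibrium reduce to Σ zᵢ(Kᵢ−1)/(1+V/F(Kᵢ−1)) = 0.
Check two-phase: ΣzᵢKᵢ = 2.0068 > 1 and Σzᵢ/Kᵢ = 1.4128 > 1, so g(0) = 1.0068 > 0 and g(1) = -0.4128 < 0.
Iterate (Newton) starting at V/F = 0.5:
  V/F = 0.5000: g = 0.27212, g' = -0.9906 → V/F = 0.7747
  V/F = 0.7747: g = -0.01872, g' = -1.2448 → V/F = 0.7597
  V/F = 0.7597: g = -0.00027, g' = -1.2094 → V/F = 0.7594
Converged at V/F = 0.7594.
Then V = V/F·F = 0.7594·390 = 296.2 mol/h and L = F − V = 93.8 mol/h.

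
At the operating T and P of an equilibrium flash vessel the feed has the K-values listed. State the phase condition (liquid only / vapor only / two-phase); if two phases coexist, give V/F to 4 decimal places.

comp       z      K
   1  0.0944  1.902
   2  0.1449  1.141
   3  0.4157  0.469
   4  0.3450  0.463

ΣzᵢKᵢ = 0.6996; Σzᵢ/Kᵢ = 1.8081.
Since ΣzᵢKᵢ < 1 the mixture is below its bubble point — single liquid phase.

liquid only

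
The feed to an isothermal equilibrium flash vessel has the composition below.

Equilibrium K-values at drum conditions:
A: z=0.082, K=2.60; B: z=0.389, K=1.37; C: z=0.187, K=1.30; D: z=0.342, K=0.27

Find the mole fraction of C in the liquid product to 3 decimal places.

Material balance + equilibrium reduce to Σ zᵢ(Kᵢ−1)/(1+ψ(Kᵢ−1)) = 0.
Check two-phase: ΣzᵢKᵢ = 1.082 > 1 and Σzᵢ/Kᵢ = 1.726 > 1, so g(0) = 0.082 > 0 and g(1) = -0.726 < 0.
Iterate (Newton) starting at ψ = 0.5:
  ψ = 0.500: g = -0.1500, g' = -0.567 → ψ = 0.236
  ψ = 0.236: g = -0.0214, g' = -0.436 → ψ = 0.186
Converged at ψ = 0.186.
Compositions from xᵢ = zᵢ/(1+ψ(Kᵢ−1)), yᵢ = Kᵢxᵢ:
  A: x = 0.063, y = 0.164
  B: x = 0.364, y = 0.499
  C: x = 0.177, y = 0.230
  D: x = 0.396, y = 0.107

x_C = 0.177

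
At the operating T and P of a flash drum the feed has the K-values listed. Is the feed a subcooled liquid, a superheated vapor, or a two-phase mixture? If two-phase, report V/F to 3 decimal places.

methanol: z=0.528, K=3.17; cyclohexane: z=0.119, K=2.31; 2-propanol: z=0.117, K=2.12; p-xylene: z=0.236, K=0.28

ΣzᵢKᵢ = 2.263; Σzᵢ/Kᵢ = 1.116.
Both exceed 1, so a two-phase solution exists.
Newton iteration, ψ⁰ = 0.38:
  ψ = 0.380: g = 0.5900, g' = -1.142 → ψ = 0.897
  ψ = 0.897: g = 0.0465, g' = -1.340 → ψ = 0.931
  ψ = 0.931: g = -0.0023, g' = -1.477 → ψ = 0.930
Converged at ψ = 0.930.

two-phase, V/F = 0.930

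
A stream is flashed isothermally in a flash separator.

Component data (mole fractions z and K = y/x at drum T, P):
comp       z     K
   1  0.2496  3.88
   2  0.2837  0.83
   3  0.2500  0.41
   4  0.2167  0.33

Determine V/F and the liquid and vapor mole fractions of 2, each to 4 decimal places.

Rachford–Rice: g(V/F) = Σ zᵢ(Kᵢ−1)/(1+V/F(Kᵢ−1)) = 0.
Feasibility: ΣzᵢKᵢ = 1.3779, Σzᵢ/Kᵢ = 1.6726 — both > 1, two phases present.
Newton–Raphson from V/F = 0.5:
  V/F = 0.5000: g = -0.18565, g' = -0.7526 → V/F = 0.2533
  V/F = 0.2533: g = 0.01694, g' = -0.9624 → V/F = 0.2709
  V/F = 0.2709: g = 0.00028, g' = -0.9307 → V/F = 0.2712
Converged at V/F = 0.2712.
Compositions from xᵢ = zᵢ/(1+V/F(Kᵢ−1)), yᵢ = Kᵢxᵢ:
  1: x = 0.1401, y = 0.5437
  2: x = 0.2974, y = 0.2469
  3: x = 0.2976, y = 0.1220
  4: x = 0.2648, y = 0.0874

V/F = 0.2712, x_2 = 0.2974, y_2 = 0.2469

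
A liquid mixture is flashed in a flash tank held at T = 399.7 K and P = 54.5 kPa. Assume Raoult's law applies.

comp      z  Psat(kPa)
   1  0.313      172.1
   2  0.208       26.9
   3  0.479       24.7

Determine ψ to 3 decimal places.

ψ = 0.267

Raoult's law: Kᵢ = Pᵢˢᵃᵗ/P = Pᵢˢᵃᵗ/54.5.
  K_1 = 172.1/54.5 = 3.15780, K_2 = 26.9/54.5 = 0.49358, K_3 = 24.7/54.5 = 0.45321
Rachford–Rice: g(ψ) = Σ zᵢ(Kᵢ−1)/(1+ψ(Kᵢ−1)) = 0.
Check two-phase: ΣzᵢKᵢ = 1.308 > 1 and Σzᵢ/Kᵢ = 1.577 > 1, so g(0) = 0.308 > 0 and g(1) = -0.577 < 0.
Newton–Raphson from ψ = 0.6:
  ψ = 0.600: g = -0.2468, g' = -0.704 → ψ = 0.249
  ψ = 0.249: g = 0.0152, g' = -0.878 → ψ = 0.267
Converged at ψ = 0.267.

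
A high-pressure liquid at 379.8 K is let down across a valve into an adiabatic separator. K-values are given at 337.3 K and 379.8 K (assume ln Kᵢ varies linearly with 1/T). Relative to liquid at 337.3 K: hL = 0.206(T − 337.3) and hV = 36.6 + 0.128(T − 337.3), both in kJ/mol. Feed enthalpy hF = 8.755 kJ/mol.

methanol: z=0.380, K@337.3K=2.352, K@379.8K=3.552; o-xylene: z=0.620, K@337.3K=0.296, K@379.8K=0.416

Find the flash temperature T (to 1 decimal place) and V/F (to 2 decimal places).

Adiabatic flash: solve Rachford–Rice at each trial T, then check hF = ψ·hV(T) + (1−ψ)·hL(T).
  T = 337.3 K: K = (2.352, 0.296), RR gives ψ = 0.081, H_out = 2.972 kJ/mol
  T = 379.8 K: K = (3.552, 0.416), RR gives ψ = 0.408, H_out = 22.327 kJ/mol
  T = 358.6 K: K = (2.927, 0.355), RR gives ψ = 0.267, H_out = 13.720 kJ/mol
  T = 348.0 K: K = (2.634, 0.325), RR gives ψ = 0.184, H_out = 8.769 kJ/mol
  T = 342.6 K: K = (2.490, 0.310), RR gives ψ = 0.135, H_out = 5.970 kJ/mol
  T = 345.3 K: K = (2.562, 0.318), RR gives ψ = 0.160, H_out = 7.398 kJ/mol
  T = 346.6 K: K = (2.596, 0.321), RR gives ψ = 0.171, H_out = 8.065 kJ/mol
Linear interpolation between T = 346.6 (H_out = 8.065) and T = 348.0 (H_out = 8.769) on hF = 8.755 gives T ≈ 348.0 K, at which ψ = 0.18.

T = 348.0 K, V/F = 0.18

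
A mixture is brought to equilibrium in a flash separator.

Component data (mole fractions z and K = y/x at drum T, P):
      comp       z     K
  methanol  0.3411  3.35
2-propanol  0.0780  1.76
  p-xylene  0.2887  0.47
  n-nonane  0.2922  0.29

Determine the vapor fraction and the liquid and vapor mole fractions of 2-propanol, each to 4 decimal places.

Rachford–Rice: g(ψ) = Σ zᵢ(Kᵢ−1)/(1+ψ(Kᵢ−1)) = 0.
Feasibility: ΣzᵢKᵢ = 1.5004, Σzᵢ/Kᵢ = 1.7680 — both > 1, two phases present.
Newton iteration, ψ⁰ = 0.49:
  ψ = 0.4900: g = -0.10907, g' = -0.9252 → ψ = 0.3721
  ψ = 0.3721: g = 0.00128, g' = -0.9614 → ψ = 0.3735
Converged at ψ = 0.3735.
Compositions from xᵢ = zᵢ/(1+ψ(Kᵢ−1)), yᵢ = Kᵢxᵢ:
  methanol: x = 0.1817, y = 0.6086
  2-propanol: x = 0.0608, y = 0.1069
  p-xylene: x = 0.3599, y = 0.1692
  n-nonane: x = 0.3976, y = 0.1153

ψ = 0.3735, x_2-propanol = 0.0608, y_2-propanol = 0.1069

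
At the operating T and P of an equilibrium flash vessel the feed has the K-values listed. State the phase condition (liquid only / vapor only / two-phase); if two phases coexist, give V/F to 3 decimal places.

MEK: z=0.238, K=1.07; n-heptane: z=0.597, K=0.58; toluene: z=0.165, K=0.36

ΣzᵢKᵢ = 0.660; Σzᵢ/Kᵢ = 1.710.
Since ΣzᵢKᵢ < 1 the mixture is below its bubble point — single liquid phase.

liquid only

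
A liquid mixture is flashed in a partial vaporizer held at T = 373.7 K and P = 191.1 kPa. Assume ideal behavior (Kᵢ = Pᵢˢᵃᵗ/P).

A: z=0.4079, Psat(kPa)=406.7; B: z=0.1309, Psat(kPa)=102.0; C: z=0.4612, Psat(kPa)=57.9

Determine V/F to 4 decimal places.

V/F = 0.1056

Raoult's law: Kᵢ = Pᵢˢᵃᵗ/P = Pᵢˢᵃᵗ/191.1.
  K_A = 406.7/191.1 = 2.128205, K_B = 102.0/191.1 = 0.533752, K_C = 57.9/191.1 = 0.302983
Iterate (Newton) starting at V/F = 0.5:
  V/F = 0.5000: g = -0.27879, g' = -0.7885 → V/F = 0.1464
  V/F = 0.1464: g = -0.02857, g' = -0.6931 → V/F = 0.1052
  V/F = 0.1052: g = 0.00027, g' = -0.7073 → V/F = 0.1056
Converged at V/F = 0.1056.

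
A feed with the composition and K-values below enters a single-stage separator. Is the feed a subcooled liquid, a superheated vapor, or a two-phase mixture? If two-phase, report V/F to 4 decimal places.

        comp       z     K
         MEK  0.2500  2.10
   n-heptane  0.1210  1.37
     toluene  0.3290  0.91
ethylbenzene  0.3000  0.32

two-phase, V/F = 0.2020

ΣzᵢKᵢ = 1.0862; Σzᵢ/Kᵢ = 1.5064.
Both exceed 1, so a two-phase solution exists.
Iterate (Newton) starting at ψ = 0.34:
  ψ = 0.3400: g = -0.05598, g' = -0.4108 → ψ = 0.2037
  ψ = 0.2037: g = -0.00069, g' = -0.4059 → ψ = 0.2020
Converged at ψ = 0.2020.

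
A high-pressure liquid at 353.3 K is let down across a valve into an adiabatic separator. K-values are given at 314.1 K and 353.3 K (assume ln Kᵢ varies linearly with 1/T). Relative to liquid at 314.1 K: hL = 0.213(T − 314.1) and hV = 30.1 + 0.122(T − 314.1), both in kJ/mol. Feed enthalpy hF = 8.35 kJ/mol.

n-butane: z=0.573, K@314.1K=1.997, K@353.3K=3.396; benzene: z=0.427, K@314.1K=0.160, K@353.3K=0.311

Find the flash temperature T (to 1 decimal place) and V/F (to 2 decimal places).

T = 315.2 K, V/F = 0.27

Adiabatic flash: solve Rachford–Rice at each trial T, then check hF = ψ·hV(T) + (1−ψ)·hL(T).
  T = 314.1 K: K = (1.997, 0.160), RR gives ψ = 0.254, H_out = 7.641 kJ/mol
  T = 353.3 K: K = (3.396, 0.311), RR gives ψ = 0.653, H_out = 25.687 kJ/mol
  T = 333.7 K: K = (2.645, 0.227), RR gives ψ = 0.482, H_out = 17.828 kJ/mol
  T = 323.9 K: K = (2.308, 0.192), RR gives ψ = 0.383, H_out = 13.261 kJ/mol
  T = 319.0 K: K = (2.149, 0.175), RR gives ψ = 0.323, H_out = 10.633 kJ/mol
  T = 316.6 K: K = (2.074, 0.168), RR gives ψ = 0.291, H_out = 9.222 kJ/mol
  T = 315.4 K: K = (2.037, 0.164), RR gives ψ = 0.274, H_out = 8.479 kJ/mol
Linear interpolation between T = 314.1 (H_out = 7.641) and T = 315.4 (H_out = 8.479) on hF = 8.35 gives T ≈ 315.2 K, at which ψ = 0.27.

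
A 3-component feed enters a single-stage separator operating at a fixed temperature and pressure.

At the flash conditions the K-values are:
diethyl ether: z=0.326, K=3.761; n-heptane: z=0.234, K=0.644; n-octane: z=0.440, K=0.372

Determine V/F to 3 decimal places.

V/F = 0.359

Rachford–Rice: g(V/F) = Σ zᵢ(Kᵢ−1)/(1+V/F(Kᵢ−1)) = 0.
Check two-phase: ΣzᵢKᵢ = 1.540 > 1 and Σzᵢ/Kᵢ = 1.633 > 1, so g(0) = 0.540 > 0 and g(1) = -0.633 < 0.
Newton iteration, V/F⁰ = 0.35:
  V/F = 0.350: g = 0.0084, g' = -0.967 → V/F = 0.359
Converged at V/F = 0.359.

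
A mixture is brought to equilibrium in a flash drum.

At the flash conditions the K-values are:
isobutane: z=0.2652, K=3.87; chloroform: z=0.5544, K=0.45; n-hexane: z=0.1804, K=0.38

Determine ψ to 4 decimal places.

ψ = 0.2114

Rachford–Rice: g(ψ) = Σ zᵢ(Kᵢ−1)/(1+ψ(Kᵢ−1)) = 0.
Check two-phase: ΣzᵢKᵢ = 1.3444 > 1 and Σzᵢ/Kᵢ = 1.7753 > 1, so g(0) = 0.3444 > 0 and g(1) = -0.7753 < 0.
Iterate (Newton) starting at ψ = 0.5:
  ψ = 0.5000: g = -0.27010, g' = -0.8331 → ψ = 0.1758
  ψ = 0.1758: g = 0.04279, g' = -1.2579 → ψ = 0.2098
  ψ = 0.2098: g = 0.00178, g' = -1.1569 → ψ = 0.2114
Converged at ψ = 0.2114.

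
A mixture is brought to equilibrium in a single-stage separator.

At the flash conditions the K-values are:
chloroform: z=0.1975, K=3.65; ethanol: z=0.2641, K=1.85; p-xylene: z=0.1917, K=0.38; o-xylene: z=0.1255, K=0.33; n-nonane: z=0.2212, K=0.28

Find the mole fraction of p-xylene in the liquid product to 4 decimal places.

Rachford–Rice: g(β) = Σ zᵢ(Kᵢ−1)/(1+β(Kᵢ−1)) = 0.
g(0) = ΣzᵢKᵢ − 1 = 0.3857 and g(1) = 1 − Σzᵢ/Kᵢ = -0.8716, so a root lies in (0, 1).
Iterate (Newton) starting at β = 0.5:
  β = 0.5000: g = -0.16490, g' = -0.9127 → β = 0.3193
  β = 0.3193: g = -0.00192, g' = -0.9241 → β = 0.3172
Converged at β = 0.3172.
Compositions from xᵢ = zᵢ/(1+β(Kᵢ−1)), yᵢ = Kᵢxᵢ:
  chloroform: x = 0.1073, y = 0.3916
  ethanol: x = 0.2080, y = 0.3848
  p-xylene: x = 0.2386, y = 0.0907
  o-xylene: x = 0.1594, y = 0.0526
  n-nonane: x = 0.2867, y = 0.0803

x_p-xylene = 0.2386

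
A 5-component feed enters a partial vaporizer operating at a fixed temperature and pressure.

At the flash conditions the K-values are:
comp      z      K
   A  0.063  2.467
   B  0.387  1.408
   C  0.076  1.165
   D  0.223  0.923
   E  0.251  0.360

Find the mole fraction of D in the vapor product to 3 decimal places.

Newton–Raphson from ψ = 0.5:
  ψ = 0.500: g = -0.0581, g' = -0.315 → ψ = 0.316
  ψ = 0.316: g = -0.0040, g' = -0.279 → ψ = 0.302
  ψ = 0.302: g = -0.0000, g' = -0.277 → ψ = 0.301
Converged at ψ = 0.301.
Compositions from xᵢ = zᵢ/(1+ψ(Kᵢ−1)), yᵢ = Kᵢxᵢ:
  A: x = 0.044, y = 0.108
  B: x = 0.345, y = 0.485
  C: x = 0.072, y = 0.084
  D: x = 0.228, y = 0.211
  E: x = 0.311, y = 0.112

y_D = 0.211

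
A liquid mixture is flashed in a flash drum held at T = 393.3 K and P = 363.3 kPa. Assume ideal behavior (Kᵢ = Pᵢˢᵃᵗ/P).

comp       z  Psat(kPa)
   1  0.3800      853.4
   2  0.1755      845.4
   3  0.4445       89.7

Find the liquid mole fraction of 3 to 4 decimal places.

Raoult's law: Kᵢ = Pᵢˢᵃᵗ/P = Pᵢˢᵃᵗ/363.3.
  K_1 = 853.4/363.3 = 2.349023, K_2 = 845.4/363.3 = 2.327002, K_3 = 89.7/363.3 = 0.246903
Rachford–Rice: g(β) = Σ zᵢ(Kᵢ−1)/(1+β(Kᵢ−1)) = 0.
Check two-phase: ΣzᵢKᵢ = 1.4108 > 1 and Σzᵢ/Kᵢ = 2.0375 > 1, so g(0) = 0.4108 > 0 and g(1) = -1.0375 < 0.
Newton–Raphson from β = 0.66:
  β = 0.6600: g = -0.27023, g' = -1.2779 → β = 0.4485
  β = 0.4485: g = -0.04014, g' = -0.9648 → β = 0.4069
  β = 0.4069: g = -0.00049, g' = -0.9427 → β = 0.4064
Converged at β = 0.4064.
Compositions from xᵢ = zᵢ/(1+β(Kᵢ−1)), yᵢ = Kᵢxᵢ:
  1: x = 0.2454, y = 0.5765
  2: x = 0.1140, y = 0.2653
  3: x = 0.6405, y = 0.1582

x_3 = 0.6405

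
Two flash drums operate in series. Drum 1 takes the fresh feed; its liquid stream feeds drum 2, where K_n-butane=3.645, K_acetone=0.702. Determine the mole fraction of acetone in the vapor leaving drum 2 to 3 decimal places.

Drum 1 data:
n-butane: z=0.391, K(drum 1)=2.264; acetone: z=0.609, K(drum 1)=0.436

y_acetone (drum 2) = 0.631

Drum 1:
Let ψ₁ = V/F and solve Σ zᵢ(Kᵢ−1)/(1+ψ₁(Kᵢ−1)) = 0.
g(0) = ΣzᵢKᵢ − 1 = 0.151 and g(1) = 1 − Σzᵢ/Kᵢ = -0.569, so a root lies in (0, 1).
Binary case is linear: z₁(K₁−1)(1+ψ₁(K₂−1)) + z₂(K₂−1)(1+ψ₁(K₁−1)) = 0
⇒ ψ₁ = [z₁(K₁−1)+z₂(K₂−1)] / [−(K₁−1)(K₂−1)] = 0.1507/0.7129 = 0.211
Drum-1 compositions:
  n-butane: x = 0.309, y = 0.699
  acetone: x = 0.691, y = 0.301
Drum-2 feed = drum-1 liquid: z₂ = (0.3085, 0.6915).
Drum 2:
Rachford–Rice: g(ψ₂) = Σ zᵢ(Kᵢ−1)/(1+ψ₂(Kᵢ−1)) = 0.
Check two-phase: ΣzᵢKᵢ = 1.610 > 1 and Σzᵢ/Kᵢ = 1.070 > 1, so g(0) = 0.610 > 0 and g(1) = -0.070 < 0.
Binary case is linear: z₁(K₁−1)(1+ψ₂(K₂−1)) + z₂(K₂−1)(1+ψ₂(K₁−1)) = 0
⇒ ψ₂ = [z₁(K₁−1)+z₂(K₂−1)] / [−(K₁−1)(K₂−1)] = 0.6100/0.7882 = 0.774
  n-butane: x = 0.101, y = 0.369
  acetone: x = 0.899, y = 0.631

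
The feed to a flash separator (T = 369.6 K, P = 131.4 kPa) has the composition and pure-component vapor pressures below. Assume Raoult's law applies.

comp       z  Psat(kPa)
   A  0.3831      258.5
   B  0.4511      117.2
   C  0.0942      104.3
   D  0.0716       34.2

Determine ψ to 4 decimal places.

ψ = 0.8070

Raoult's law: Kᵢ = Pᵢˢᵃᵗ/P = Pᵢˢᵃᵗ/131.4.
  K_A = 258.5/131.4 = 1.967275, K_B = 117.2/131.4 = 0.891933, K_C = 104.3/131.4 = 0.793760, K_D = 34.2/131.4 = 0.260274
Rachford–Rice: g(ψ) = Σ zᵢ(Kᵢ−1)/(1+ψ(Kᵢ−1)) = 0.
g(0) = ΣzᵢKᵢ − 1 = 0.2494 and g(1) = 1 − Σzᵢ/Kᵢ = -0.0943, so a root lies in (0, 1).
Iterate (Newton) starting at ψ = 0.39:
  ψ = 0.3900: g = 0.12260, g' = -0.2768 → ψ = 0.8329
  ψ = 0.8329: g = -0.00976, g' = -0.3880 → ψ = 0.8077
  ψ = 0.8077: g = -0.00027, g' = -0.3669 → ψ = 0.8070
Converged at ψ = 0.8070.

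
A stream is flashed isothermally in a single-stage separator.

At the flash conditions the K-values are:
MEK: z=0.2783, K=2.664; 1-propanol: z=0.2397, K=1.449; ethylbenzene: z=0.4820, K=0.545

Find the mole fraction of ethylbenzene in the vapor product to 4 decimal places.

y_ethylbenzene = 0.3697

Newton iteration, ψ⁰ = 0.5:
  ψ = 0.5000: g = 0.05678, g' = -0.4290 → ψ = 0.6323
  ψ = 0.6323: g = 0.00159, g' = -0.4090 → ψ = 0.6362
Converged at ψ = 0.6362.
Compositions from xᵢ = zᵢ/(1+ψ(Kᵢ−1)), yᵢ = Kᵢxᵢ:
  MEK: x = 0.1352, y = 0.3601
  1-propanol: x = 0.1864, y = 0.2702
  ethylbenzene: x = 0.6784, y = 0.3697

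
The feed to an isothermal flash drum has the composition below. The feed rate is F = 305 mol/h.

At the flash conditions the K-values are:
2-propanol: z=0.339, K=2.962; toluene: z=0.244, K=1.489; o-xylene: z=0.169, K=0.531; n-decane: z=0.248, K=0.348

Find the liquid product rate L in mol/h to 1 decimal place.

L = 112.1 mol/h

Material balance + equilibrium reduce to Σ zᵢ(Kᵢ−1)/(1+ψ(Kᵢ−1)) = 0.
g(0) = ΣzᵢKᵢ − 1 = 0.543 and g(1) = 1 − Σzᵢ/Kᵢ = -0.309, so a root lies in (0, 1).
Newton iteration, ψ⁰ = 0.5:
  ψ = 0.500: g = 0.0882, g' = -0.666 → ψ = 0.632
  ψ = 0.632: g = 0.0001, g' = -0.674 → ψ = 0.633
Converged at ψ = 0.633.
Then V = ψ·F = 0.6326·305 = 192.9 mol/h and L = F − V = 112.1 mol/h.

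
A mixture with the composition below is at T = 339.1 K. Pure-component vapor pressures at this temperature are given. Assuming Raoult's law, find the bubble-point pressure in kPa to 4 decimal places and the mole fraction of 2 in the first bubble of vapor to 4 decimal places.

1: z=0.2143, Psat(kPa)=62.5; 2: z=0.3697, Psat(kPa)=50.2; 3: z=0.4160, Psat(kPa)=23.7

At the bubble point ψ → 0, so ΣzᵢKᵢ = 1 with Kᵢ = Pᵢˢᵃᵗ/P ⇒ P = ΣzᵢPᵢˢᵃᵗ.
P = 0.2143·62.5 + 0.3697·50.2 + 0.4160·23.7 = 41.8119 kPa
yᵢ = zᵢPᵢˢᵃᵗ/P ⇒ y_2 = 0.3697·50.2/41.8119 = 0.4439

Pbub = 41.8119 kPa, y_2 = 0.4439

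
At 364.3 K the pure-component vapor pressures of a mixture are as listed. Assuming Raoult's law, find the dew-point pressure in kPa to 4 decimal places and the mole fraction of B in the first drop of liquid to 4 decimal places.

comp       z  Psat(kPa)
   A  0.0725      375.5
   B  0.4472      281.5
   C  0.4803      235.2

At the dew point ψ → 1, so Σzᵢ/Kᵢ = 1 with Kᵢ = Pᵢˢᵃᵗ/P ⇒ 1/P = Σzᵢ/Pᵢˢᵃᵗ.
1/P = 0.0725/375.5 + 0.4472/281.5 + 0.4803/235.2 = 0.0038238 ⇒ P = 261.5199 kPa
xᵢ = zᵢP/Pᵢˢᵃᵗ ⇒ x_B = 0.4472·261.5199/281.5 = 0.4155

Pdew = 261.5199 kPa, x_B = 0.4155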